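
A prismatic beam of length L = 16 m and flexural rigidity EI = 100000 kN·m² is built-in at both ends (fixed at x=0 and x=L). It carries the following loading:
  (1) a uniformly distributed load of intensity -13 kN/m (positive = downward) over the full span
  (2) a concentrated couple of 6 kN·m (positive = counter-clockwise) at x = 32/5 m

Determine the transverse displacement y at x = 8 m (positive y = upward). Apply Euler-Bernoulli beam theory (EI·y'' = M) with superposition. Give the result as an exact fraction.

Load 1 — uniform load w=-13 kN/m over full span:
  y_1 = -wx²(L-x)²/(24EI) = -(-13)·8²·(16-8)²/(24·100000) = 208/9375 m
Load 2 — applied couple M₀=6 kN·m at a=32/5 m (b=L-a=48/5):
  y_2 = (R_Ax³/6 - M_Ax²/2 - M₀(x-a)²/2)/EI  [x>a] with R_A=27/50, M_A=18/25 = ((27/50)·8³/6 - (18/25)·8²/2 - 6·(8-(32/5))²/2)/100000 = 12/78125 m
Superposition: y = Σ y_i = 5236/234375 m ≈ 0.022340 m

y(8) = 5236/234375 m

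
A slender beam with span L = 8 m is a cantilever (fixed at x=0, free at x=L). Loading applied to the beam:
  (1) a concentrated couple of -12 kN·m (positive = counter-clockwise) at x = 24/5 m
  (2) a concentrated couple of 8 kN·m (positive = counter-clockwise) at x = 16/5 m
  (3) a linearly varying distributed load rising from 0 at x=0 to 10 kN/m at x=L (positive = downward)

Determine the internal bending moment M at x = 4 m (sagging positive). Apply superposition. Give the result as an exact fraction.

M(4) = -236/3 kN·m

Load 1 — applied couple M₀=-12 kN·m at a=24/5 m (b=L-a=16/5):
  M_1 = M₀  [x≤a] = (-12) = -12 kN·m
Load 2 — applied couple M₀=8 kN·m at a=16/5 m (b=L-a=24/5):
  M_2 = 0  [x>a] = 0 kN·m
Load 3 — triangular load w₀=10 kN/m (0→w₀ over full span):
  M_3 = w₀Lx/2 - w₀L²/3 - w₀x³/(6L) = 10·8·4/2 - 10·8²/3 - 10·4³/(6·8) = -200/3 kN·m
Superposition: M = Σ M_i = -236/3 kN·m ≈ -78.666667 kN·m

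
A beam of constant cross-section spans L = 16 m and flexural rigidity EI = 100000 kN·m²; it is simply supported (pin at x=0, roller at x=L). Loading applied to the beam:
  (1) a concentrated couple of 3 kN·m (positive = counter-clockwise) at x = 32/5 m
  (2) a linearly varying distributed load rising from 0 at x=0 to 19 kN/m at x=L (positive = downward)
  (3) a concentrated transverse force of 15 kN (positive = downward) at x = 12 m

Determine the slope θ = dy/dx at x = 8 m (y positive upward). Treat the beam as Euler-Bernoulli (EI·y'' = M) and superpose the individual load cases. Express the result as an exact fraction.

θ(8) = -863/703125 rad

Load 1 — applied couple M₀=3 kN·m at a=32/5 m (b=L-a=48/5):
  θ_1 = (M₀x²/(2L)-M₀(x-a)+C₁)/EI  [x>a] with C₁=M₀(3b²-L²)/(6L)=16/25 = (3·8²/(2·16)-3·(8-(32/5))+(16/25))/100000 = 23/1250000 rad
Load 2 — triangular load w₀=19 kN/m (0→w₀ over full span):
  θ_2 = -w₀(7L⁴-30L²x²+15x⁴)/(360LEI) = -19·(7·16⁴-30·16²·8²+15·8⁴)/(360·16·100000) = -133/140625 rad
Load 3 — point force P=15 kN at a=12 m (b=L-a=4):
  θ_3 = -Pb(L²-b²-3x²)/(6LEI)  [x≤a] = -15·4·(16²-4²-3·8²)/(6·16·100000) = -3/10000 rad
Superposition: θ = Σ θ_i = -863/703125 rad ≈ -0.001227 rad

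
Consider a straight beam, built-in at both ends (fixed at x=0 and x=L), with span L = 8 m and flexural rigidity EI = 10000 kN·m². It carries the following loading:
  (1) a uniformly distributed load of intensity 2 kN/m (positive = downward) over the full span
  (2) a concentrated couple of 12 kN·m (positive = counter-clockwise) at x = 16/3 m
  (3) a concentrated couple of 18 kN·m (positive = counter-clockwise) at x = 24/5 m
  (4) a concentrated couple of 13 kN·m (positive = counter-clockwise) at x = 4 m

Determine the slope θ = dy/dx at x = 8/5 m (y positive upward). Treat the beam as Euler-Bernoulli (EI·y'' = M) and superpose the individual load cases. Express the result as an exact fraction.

θ(8/5) = -2997/1562500 rad

Load 1 — uniform load w=2 kN/m over full span:
  θ_1 = -wx(L-x)(L-2x)/(12EI) = -2·(8/5)·(8-(8/5))·(8-2·(8/5))/(12·10000) = -64/78125 rad
Load 2 — applied couple M₀=12 kN·m at a=16/3 m (b=L-a=8/3):
  θ_2 = (R_Ax²/2 - M_Ax)/EI  [x≤a] with R_A=2, M_A=4 = (2·(8/5)²/2 - 4·(8/5))/10000 = -6/15625 rad
Load 3 — applied couple M₀=18 kN·m at a=24/5 m (b=L-a=16/5):
  θ_3 = (R_Ax²/2 - M_Ax)/EI  [x≤a] with R_A=81/25, M_A=144/25 = ((81/25)·(8/5)²/2 - (144/25)·(8/5))/10000 = -198/390625 rad
Load 4 — applied couple M₀=13 kN·m at a=4 m (b=L-a=4):
  θ_4 = (R_Ax²/2 - M_Ax)/EI  [x≤a] with R_A=39/16, M_A=13/4 = ((39/16)·(8/5)²/2 - (13/4)·(8/5))/10000 = -13/62500 rad
Superposition: θ = Σ θ_i = -2997/1562500 rad ≈ -0.001918 rad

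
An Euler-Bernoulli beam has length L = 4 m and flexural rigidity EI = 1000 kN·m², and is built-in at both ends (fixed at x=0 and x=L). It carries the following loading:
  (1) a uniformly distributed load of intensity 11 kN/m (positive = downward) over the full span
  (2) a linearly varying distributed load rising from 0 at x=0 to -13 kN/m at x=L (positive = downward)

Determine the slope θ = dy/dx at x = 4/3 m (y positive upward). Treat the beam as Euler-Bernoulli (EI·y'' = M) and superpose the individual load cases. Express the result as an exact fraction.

Load 1 — uniform load w=11 kN/m over full span:
  θ_1 = -wx(L-x)(L-2x)/(12EI) = -11·(4/3)·(4-(4/3))·(4-2·(4/3))/(12·1000) = -44/10125 rad
Load 2 — triangular load w₀=-13 kN/m (0→w₀ over full span):
  θ_2 = -w₀(2x(L-x)(L-2x)(x+2L)+x²(L-x)²)/(120LEI) = -(-13)·(2·(4/3)·(4-(4/3))·(4-2·(4/3))·((4/3)+2·4)+(4/3)²·(4-(4/3))²)/(120·4·1000) = 416/151875 rad
Superposition: θ = Σ θ_i = -244/151875 rad ≈ -0.001607 rad

θ(4/3) = -244/151875 rad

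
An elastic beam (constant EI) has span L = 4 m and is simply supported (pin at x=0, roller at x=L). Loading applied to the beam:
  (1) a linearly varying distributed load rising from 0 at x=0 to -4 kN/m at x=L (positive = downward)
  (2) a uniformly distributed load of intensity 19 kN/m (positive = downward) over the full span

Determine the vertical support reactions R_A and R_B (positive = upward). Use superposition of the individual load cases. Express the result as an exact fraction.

R_A = 106/3 kN, R_B = 98/3 kN

Load 1 — triangular load w₀=-4 kN/m (0→w₀ over full span):
  R_A = w₀L/6 = (-4)·4/6 = -8/3 kN
  R_B = w₀L/3 = (-4)·4/3 = -16/3 kN
Load 2 — uniform load w=19 kN/m over full span:
  R_A = wL/2 = 19·4/2 = 38 kN
  R_B = wL/2 = 19·4/2 = 38 kN
Superposition: R_A = 106/3 kN, R_B = 98/3 kN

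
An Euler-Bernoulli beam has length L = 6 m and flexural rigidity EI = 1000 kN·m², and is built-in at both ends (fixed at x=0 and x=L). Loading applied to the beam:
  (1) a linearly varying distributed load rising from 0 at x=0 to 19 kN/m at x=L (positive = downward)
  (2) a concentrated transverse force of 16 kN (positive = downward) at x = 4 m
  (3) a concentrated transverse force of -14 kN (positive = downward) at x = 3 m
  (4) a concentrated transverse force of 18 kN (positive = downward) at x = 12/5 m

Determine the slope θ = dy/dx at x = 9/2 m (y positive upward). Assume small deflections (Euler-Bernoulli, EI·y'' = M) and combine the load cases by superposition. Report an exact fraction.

θ(9/2) = 799393/32000000 rad

Load 1 — triangular load w₀=19 kN/m (0→w₀ over full span):
  θ_1 = -w₀(2x(L-x)(L-2x)(x+2L)+x²(L-x)²)/(120LEI) = -19·(2·(9/2)·(6-(9/2))·(6-2·(9/2))·((9/2)+2·6)+(9/2)²·(6-(9/2))²)/(120·6·1000) = 21033/1280000 rad
Load 2 — point force P=16 kN at a=4 m (b=L-a=2):
  θ_2 = Pa²(L-x)(2bL-(3b+a)(L-x))/(2L³EI)  [x>a] = 16·4²·(6-(9/2))·(2·2·6-(3·2+4)·(6-(9/2)))/(2·6³·1000) = 1/125 rad
Load 3 — point force P=-14 kN at a=3 m (b=L-a=3):
  θ_3 = Pa²(L-x)(2bL-(3b+a)(L-x))/(2L³EI)  [x>a] = (-14)·3²·(6-(9/2))·(2·3·6-(3·3+3)·(6-(9/2)))/(2·6³·1000) = -63/8000 rad
Load 4 — point force P=18 kN at a=12/5 m (b=L-a=18/5):
  θ_4 = Pa²(L-x)(2bL-(3b+a)(L-x))/(2L³EI)  [x>a] = 18·(12/5)²·(6-(9/2))·(2·(18/5)·6-(3·(18/5)+(12/5))·(6-(9/2)))/(2·6³·1000) = 1053/125000 rad
Superposition: θ = Σ θ_i = 799393/32000000 rad ≈ 0.024981 rad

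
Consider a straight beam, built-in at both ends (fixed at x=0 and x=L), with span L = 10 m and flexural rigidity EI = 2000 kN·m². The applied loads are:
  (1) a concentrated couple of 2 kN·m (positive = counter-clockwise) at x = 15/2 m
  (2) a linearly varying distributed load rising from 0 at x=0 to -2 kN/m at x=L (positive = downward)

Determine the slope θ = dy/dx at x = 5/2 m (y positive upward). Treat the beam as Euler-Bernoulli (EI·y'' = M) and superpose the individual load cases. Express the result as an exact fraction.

θ(5/2) = 173/51200 rad

Load 1 — applied couple M₀=2 kN·m at a=15/2 m (b=L-a=5/2):
  θ_1 = (R_Ax²/2 - M_Ax)/EI  [x≤a] with R_A=9/40, M_A=5/8 = ((9/40)·(5/2)²/2 - (5/8)·(5/2))/2000 = -11/25600 rad
Load 2 — triangular load w₀=-2 kN/m (0→w₀ over full span):
  θ_2 = -w₀(2x(L-x)(L-2x)(x+2L)+x²(L-x)²)/(120LEI) = -(-2)·(2·(5/2)·(10-(5/2))·(10-2·(5/2))·((5/2)+2·10)+(5/2)²·(10-(5/2))²)/(120·10·2000) = 39/10240 rad
Superposition: θ = Σ θ_i = 173/51200 rad ≈ 0.003379 rad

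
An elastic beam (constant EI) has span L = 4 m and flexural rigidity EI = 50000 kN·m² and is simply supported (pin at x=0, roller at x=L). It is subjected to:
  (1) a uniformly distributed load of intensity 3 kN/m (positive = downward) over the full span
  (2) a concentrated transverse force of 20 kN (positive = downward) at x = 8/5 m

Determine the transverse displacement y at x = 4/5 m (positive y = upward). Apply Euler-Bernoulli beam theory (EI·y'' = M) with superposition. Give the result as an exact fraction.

Load 1 — uniform load w=3 kN/m over full span:
  y_1 = -wx(L³-2Lx²+x³)/(24EI) = -3·(4/5)·(4³-2·4·(4/5)²+(4/5)³)/(24·50000) = -232/1953125 m
Load 2 — point force P=20 kN at a=8/5 m (b=L-a=12/5):
  y_2 = -Pbx(L²-b²-x²)/(6LEI)  [x≤a] = -20·(12/5)·(4/5)·(4²-(12/5)²-(4/5)²)/(6·4·50000) = -24/78125 m
Superposition: y = Σ y_i = -832/1953125 m ≈ -0.000426 m

y(4/5) = -832/1953125 m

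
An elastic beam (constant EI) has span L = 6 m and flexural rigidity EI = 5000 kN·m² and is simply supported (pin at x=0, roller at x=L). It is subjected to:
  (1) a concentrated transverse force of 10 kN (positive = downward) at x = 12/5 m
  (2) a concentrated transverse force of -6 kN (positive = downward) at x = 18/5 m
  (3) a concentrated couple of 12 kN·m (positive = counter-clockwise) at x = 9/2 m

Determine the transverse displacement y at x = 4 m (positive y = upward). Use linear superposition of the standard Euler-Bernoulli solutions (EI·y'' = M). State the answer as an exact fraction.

y(4) = -11177/1875000 m

Load 1 — point force P=10 kN at a=12/5 m (b=L-a=18/5):
  y_1 = -Pa(L-x)(2Lx-a²-x²)/(6LEI)  [x>a] = -10·(12/5)·(6-4)·(2·6·4-(12/5)²-4²)/(6·6·5000) = -328/46875 m
Load 2 — point force P=-6 kN at a=18/5 m (b=L-a=12/5):
  y_2 = -Pa(L-x)(2Lx-a²-x²)/(6LEI)  [x>a] = -(-6)·(18/5)·(6-4)·(2·6·4-(18/5)²-4²)/(6·6·5000) = 357/78125 m
Load 3 — applied couple M₀=12 kN·m at a=9/2 m (b=L-a=3/2):
  y_3 = (M₀x³/(6L)+C₁x)/EI  [x≤a] with C₁=M₀(3b²-L²)/(6L)=-39/4 = (12·4³/(6·6)+(-39/4)·4)/5000 = -53/15000 m
Superposition: y = Σ y_i = -11177/1875000 m ≈ -0.005961 m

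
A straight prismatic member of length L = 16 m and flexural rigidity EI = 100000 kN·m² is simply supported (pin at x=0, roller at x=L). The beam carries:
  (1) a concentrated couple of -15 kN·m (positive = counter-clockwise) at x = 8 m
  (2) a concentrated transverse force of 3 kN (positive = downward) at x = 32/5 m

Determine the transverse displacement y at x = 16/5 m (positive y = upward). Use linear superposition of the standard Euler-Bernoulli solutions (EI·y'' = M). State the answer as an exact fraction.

Load 1 — applied couple M₀=-15 kN·m at a=8 m (b=L-a=8):
  y_1 = (M₀x³/(6L)+C₁x)/EI  [x≤a] with C₁=M₀(3b²-L²)/(6L)=10 = ((-15)·(16/5)³/(6·16)+10·(16/5))/100000 = 21/78125 m
Load 2 — point force P=3 kN at a=32/5 m (b=L-a=48/5):
  y_2 = -Pbx(L²-b²-x²)/(6LEI)  [x≤a] = -3·(48/5)·(16/5)·(16²-(48/5)²-(16/5)²)/(6·16·100000) = -576/390625 m
Superposition: y = Σ y_i = -471/390625 m ≈ -0.001206 m

y(16/5) = -471/390625 m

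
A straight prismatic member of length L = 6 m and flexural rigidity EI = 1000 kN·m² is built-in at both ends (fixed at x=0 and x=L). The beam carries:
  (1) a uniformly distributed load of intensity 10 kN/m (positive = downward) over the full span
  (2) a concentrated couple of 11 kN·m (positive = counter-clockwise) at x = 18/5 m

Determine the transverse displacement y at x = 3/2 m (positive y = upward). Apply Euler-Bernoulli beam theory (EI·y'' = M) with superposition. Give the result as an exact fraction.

y(3/2) = -6867/320000 m

Load 1 — uniform load w=10 kN/m over full span:
  y_1 = -wx²(L-x)²/(24EI) = -10·(3/2)²·(6-(3/2))²/(24·1000) = -243/12800 m
Load 2 — applied couple M₀=11 kN·m at a=18/5 m (b=L-a=12/5):
  y_2 = (R_Ax³/6 - M_Ax²/2)/EI  [x≤a] with R_A=66/25, M_A=88/25 = ((66/25)·(3/2)³/6 - (88/25)·(3/2)²/2)/1000 = -99/40000 m
Superposition: y = Σ y_i = -6867/320000 m ≈ -0.021459 m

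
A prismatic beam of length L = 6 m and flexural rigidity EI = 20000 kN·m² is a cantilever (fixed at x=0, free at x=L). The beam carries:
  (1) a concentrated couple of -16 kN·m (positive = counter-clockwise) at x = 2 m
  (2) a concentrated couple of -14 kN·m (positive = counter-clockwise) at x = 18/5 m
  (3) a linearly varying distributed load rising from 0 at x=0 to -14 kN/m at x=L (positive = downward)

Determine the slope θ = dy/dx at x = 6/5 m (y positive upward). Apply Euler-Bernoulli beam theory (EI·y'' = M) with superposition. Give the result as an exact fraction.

θ(6/5) = 42363/6250000 rad

Load 1 — applied couple M₀=-16 kN·m at a=2 m (b=L-a=4):
  θ_1 = M₀x/EI  [x≤a] = (-16)·(6/5)/20000 = -3/3125 rad
Load 2 — applied couple M₀=-14 kN·m at a=18/5 m (b=L-a=12/5):
  θ_2 = M₀x/EI  [x≤a] = (-14)·(6/5)/20000 = -21/25000 rad
Load 3 — triangular load w₀=-14 kN/m (0→w₀ over full span):
  θ_3 = (w₀Lx²/4-w₀L²x/3-w₀x⁴/(24L))/EI = ((-14)·6·(6/5)²/4-(-14)·6²·(6/5)/3-(-14)·(6/5)⁴/(24·6))/20000 = 53613/6250000 rad
Superposition: θ = Σ θ_i = 42363/6250000 rad ≈ 0.006778 rad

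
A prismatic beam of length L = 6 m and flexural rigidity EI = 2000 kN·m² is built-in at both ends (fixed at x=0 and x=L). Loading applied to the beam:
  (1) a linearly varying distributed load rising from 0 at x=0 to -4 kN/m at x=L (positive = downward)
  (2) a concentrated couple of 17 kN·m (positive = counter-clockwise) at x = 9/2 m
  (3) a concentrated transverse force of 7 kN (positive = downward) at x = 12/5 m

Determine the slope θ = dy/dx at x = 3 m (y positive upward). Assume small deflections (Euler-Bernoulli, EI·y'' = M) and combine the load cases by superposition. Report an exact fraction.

θ(3) = -543/8000000 rad

Load 1 — triangular load w₀=-4 kN/m (0→w₀ over full span):
  θ_1 = -w₀(2x(L-x)(L-2x)(x+2L)+x²(L-x)²)/(120LEI) = -(-4)·(2·3·(6-3)·(6-2·3)·(3+2·6)+3²·(6-3)²)/(120·6·2000) = 9/40000 rad
Load 2 — applied couple M₀=17 kN·m at a=9/2 m (b=L-a=3/2):
  θ_2 = (R_Ax²/2 - M_Ax)/EI  [x≤a] with R_A=51/16, M_A=85/16 = ((51/16)·3²/2 - (85/16)·3)/2000 = -51/64000 rad
Load 3 — point force P=7 kN at a=12/5 m (b=L-a=18/5):
  θ_3 = Pa²(L-x)(2bL-(3b+a)(L-x))/(2L³EI)  [x>a] = 7·(12/5)²·(6-3)·(2·(18/5)·6-(3·(18/5)+(12/5))·(6-3))/(2·6³·2000) = 63/125000 rad
Superposition: θ = Σ θ_i = -543/8000000 rad ≈ -0.000068 rad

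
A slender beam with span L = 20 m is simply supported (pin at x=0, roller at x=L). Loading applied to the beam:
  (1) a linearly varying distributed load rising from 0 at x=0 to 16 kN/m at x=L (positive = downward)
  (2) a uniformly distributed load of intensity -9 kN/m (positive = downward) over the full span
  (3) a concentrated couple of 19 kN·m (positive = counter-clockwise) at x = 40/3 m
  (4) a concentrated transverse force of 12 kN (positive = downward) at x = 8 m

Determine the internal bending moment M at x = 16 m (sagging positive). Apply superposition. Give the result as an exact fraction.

Load 1 — triangular load w₀=16 kN/m (0→w₀ over full span):
  M_1 = w₀Lx/6 - w₀x³/(6L) = 16·20·16/6 - 16·16³/(6·20) = 1536/5 kN·m
Load 2 — uniform load w=-9 kN/m over full span:
  M_2 = wx(L-x)/2 = (-9)·16·(20-16)/2 = -288 kN·m
Load 3 — applied couple M₀=19 kN·m at a=40/3 m (b=L-a=20/3):
  M_3 = M₀x/L - M₀  [x>a] = 19·16/20 - 19 = -19/5 kN·m
Load 4 — point force P=12 kN at a=8 m (b=L-a=12):
  M_4 = Pa(L-x)/L  [x>a] = 12·8·(20-16)/20 = 96/5 kN·m
Superposition: M = Σ M_i = 173/5 kN·m ≈ 34.600000 kN·m

M(16) = 173/5 kN·m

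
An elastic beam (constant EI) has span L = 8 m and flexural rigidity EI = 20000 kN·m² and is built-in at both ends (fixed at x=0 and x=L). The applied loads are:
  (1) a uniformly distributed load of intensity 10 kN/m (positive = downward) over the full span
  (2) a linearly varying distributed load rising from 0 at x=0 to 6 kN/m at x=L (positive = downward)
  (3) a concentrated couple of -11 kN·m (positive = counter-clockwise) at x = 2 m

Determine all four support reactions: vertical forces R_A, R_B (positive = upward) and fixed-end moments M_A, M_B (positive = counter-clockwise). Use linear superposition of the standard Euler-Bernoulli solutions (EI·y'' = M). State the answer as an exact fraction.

R_A = 14609/320 kN, M_A = 16367/240 kN·m, R_B = 18671/320 kN, M_B = -18233/240 kN·m

Load 1 — uniform load w=10 kN/m over full span:
  R_A = wL/2 = 10·8/2 = 40 kN
  M_A = wL²/12 = 10·8²/12 = 160/3 kN·m
  R_B = wL/2 = 10·8/2 = 40 kN
  M_B = -wL²/12 = -10·8²/12 = -160/3 kN·m
Load 2 — triangular load w₀=6 kN/m (0→w₀ over full span):
  R_A = 3w₀L/20 = 3·6·8/20 = 36/5 kN
  M_A = w₀L²/30 = 6·8²/30 = 64/5 kN·m
  R_B = 7w₀L/20 = 7·6·8/20 = 84/5 kN
  M_B = -w₀L²/20 = -6·8²/20 = -96/5 kN·m
Load 3 — applied couple M₀=-11 kN·m at a=2 m (b=L-a=6):
  R_A = 6M₀ab/L³ = 6·(-11)·2·6/8³ = -99/64 kN
  M_A = M₀b(2a-b)/L² = (-11)·6·(2·2-6)/8² = 33/16 kN·m
  R_B = -6M₀ab/L³ = -6·(-11)·2·6/8³ = 99/64 kN
  M_B = M₀a(2b-a)/L² = (-11)·2·(2·6-2)/8² = -55/16 kN·m
Superposition: R_A = 14609/320 kN, M_A = 16367/240 kN·m, R_B = 18671/320 kN, M_B = -18233/240 kN·m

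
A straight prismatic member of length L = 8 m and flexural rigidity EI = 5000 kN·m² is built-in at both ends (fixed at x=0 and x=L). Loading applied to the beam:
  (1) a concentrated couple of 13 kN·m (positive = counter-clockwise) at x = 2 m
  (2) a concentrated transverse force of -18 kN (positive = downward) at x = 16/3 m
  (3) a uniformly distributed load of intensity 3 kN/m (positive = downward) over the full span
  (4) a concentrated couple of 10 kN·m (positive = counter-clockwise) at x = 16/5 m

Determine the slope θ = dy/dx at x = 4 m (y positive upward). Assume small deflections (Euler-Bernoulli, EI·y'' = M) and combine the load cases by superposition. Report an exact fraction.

θ(4) = 637/600000 rad

Load 1 — applied couple M₀=13 kN·m at a=2 m (b=L-a=6):
  θ_1 = (R_Ax²/2 - M_Ax - M₀(x-a))/EI  [x>a] with R_A=117/64, M_A=-39/16 = ((117/64)·4²/2 - (-39/16)·4 - 13·(4-2))/5000 = -13/40000 rad
Load 2 — point force P=-18 kN at a=16/3 m (b=L-a=8/3):
  θ_2 = -Pb²x(2aL-(3a+b)x)/(2L³EI)  [x≤a] = -(-18)·(8/3)²·4·(2·(16/3)·8-(3·(16/3)+(8/3))·4)/(2·8³·5000) = 2/1875 rad
Load 3 — uniform load w=3 kN/m over full span:
  θ_3 = -wx(L-x)(L-2x)/(12EI) = -3·4·(8-4)·(8-2·4)/(12·5000) = 0 rad
Load 4 — applied couple M₀=10 kN·m at a=16/5 m (b=L-a=24/5):
  θ_4 = (R_Ax²/2 - M_Ax - M₀(x-a))/EI  [x>a] with R_A=9/5, M_A=6/5 = ((9/5)·4²/2 - (6/5)·4 - 10·(4-(16/5)))/5000 = 1/3125 rad
Superposition: θ = Σ θ_i = 637/600000 rad ≈ 0.001062 rad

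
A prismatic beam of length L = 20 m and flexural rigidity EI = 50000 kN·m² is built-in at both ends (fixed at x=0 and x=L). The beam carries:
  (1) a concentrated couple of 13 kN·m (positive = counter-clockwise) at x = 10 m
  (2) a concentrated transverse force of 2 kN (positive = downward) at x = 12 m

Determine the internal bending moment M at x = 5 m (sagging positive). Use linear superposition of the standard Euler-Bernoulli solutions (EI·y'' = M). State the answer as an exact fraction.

M(5) = 261/200 kN·m

Load 1 — applied couple M₀=13 kN·m at a=10 m (b=L-a=10):
  M_1 = R_Ax - M_A  [x≤a] with R_A=39/40, M_A=13/4 = (39/40)·5 - (13/4) = 13/8 kN·m
Load 2 — point force P=2 kN at a=12 m (b=L-a=8):
  M_2 = Pb²(3a+b)x/L³ - Pab²/L²  [x≤a] = 2·8²·(3·12+8)·5/20³ - 2·12·8²/20² = -8/25 kN·m
Superposition: M = Σ M_i = 261/200 kN·m ≈ 1.305000 kN·m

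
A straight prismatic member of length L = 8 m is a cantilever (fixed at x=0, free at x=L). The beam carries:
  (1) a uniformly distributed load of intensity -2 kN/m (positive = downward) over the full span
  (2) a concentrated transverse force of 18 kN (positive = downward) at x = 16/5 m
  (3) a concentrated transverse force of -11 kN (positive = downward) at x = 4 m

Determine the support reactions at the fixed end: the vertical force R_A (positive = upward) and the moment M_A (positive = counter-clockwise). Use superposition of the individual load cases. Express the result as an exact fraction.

Load 1 — uniform load w=-2 kN/m over full span:
  R_A = wL = (-2)·8 = -16 kN
  M_A = wL²/2 = (-2)·8²/2 = -64 kN·m
Load 2 — point force P=18 kN at a=16/5 m (b=L-a=24/5):
  R_A = P = 18 kN
  M_A = Pa = 18·(16/5) = 288/5 kN·m
Load 3 — point force P=-11 kN at a=4 m (b=L-a=4):
  R_A = P = (-11) = -11 kN
  M_A = Pa = (-11)·4 = -44 kN·m
Superposition: R_A = -9 kN, M_A = -252/5 kN·m

R_A = -9 kN, M_A = -252/5 kN·m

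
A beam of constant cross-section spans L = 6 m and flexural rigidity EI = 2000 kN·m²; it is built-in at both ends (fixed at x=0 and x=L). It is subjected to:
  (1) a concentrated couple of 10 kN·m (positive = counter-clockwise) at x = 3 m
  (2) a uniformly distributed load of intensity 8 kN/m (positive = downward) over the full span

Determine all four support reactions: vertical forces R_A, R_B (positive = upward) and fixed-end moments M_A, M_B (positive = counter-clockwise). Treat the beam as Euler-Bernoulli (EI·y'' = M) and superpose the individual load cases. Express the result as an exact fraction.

R_A = 53/2 kN, M_A = 53/2 kN·m, R_B = 43/2 kN, M_B = -43/2 kN·m

Load 1 — applied couple M₀=10 kN·m at a=3 m (b=L-a=3):
  R_A = 6M₀ab/L³ = 6·10·3·3/6³ = 5/2 kN
  M_A = M₀b(2a-b)/L² = 10·3·(2·3-3)/6² = 5/2 kN·m
  R_B = -6M₀ab/L³ = -6·10·3·3/6³ = -5/2 kN
  M_B = M₀a(2b-a)/L² = 10·3·(2·3-3)/6² = 5/2 kN·m
Load 2 — uniform load w=8 kN/m over full span:
  R_A = wL/2 = 8·6/2 = 24 kN
  M_A = wL²/12 = 8·6²/12 = 24 kN·m
  R_B = wL/2 = 8·6/2 = 24 kN
  M_B = -wL²/12 = -8·6²/12 = -24 kN·m
Superposition: R_A = 53/2 kN, M_A = 53/2 kN·m, R_B = 43/2 kN, M_B = -43/2 kN·m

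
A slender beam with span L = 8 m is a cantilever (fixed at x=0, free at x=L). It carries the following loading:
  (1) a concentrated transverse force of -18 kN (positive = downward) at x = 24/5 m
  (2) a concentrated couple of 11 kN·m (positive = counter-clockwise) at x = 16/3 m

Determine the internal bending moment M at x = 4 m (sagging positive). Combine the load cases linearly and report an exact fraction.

Load 1 — point force P=-18 kN at a=24/5 m (b=L-a=16/5):
  M_1 = -P(a-x)  [x≤a] = -(-18)·((24/5)-4) = 72/5 kN·m
Load 2 — applied couple M₀=11 kN·m at a=16/3 m (b=L-a=8/3):
  M_2 = M₀  [x≤a] = 11 = 11 kN·m
Superposition: M = Σ M_i = 127/5 kN·m ≈ 25.400000 kN·m

M(4) = 127/5 kN·m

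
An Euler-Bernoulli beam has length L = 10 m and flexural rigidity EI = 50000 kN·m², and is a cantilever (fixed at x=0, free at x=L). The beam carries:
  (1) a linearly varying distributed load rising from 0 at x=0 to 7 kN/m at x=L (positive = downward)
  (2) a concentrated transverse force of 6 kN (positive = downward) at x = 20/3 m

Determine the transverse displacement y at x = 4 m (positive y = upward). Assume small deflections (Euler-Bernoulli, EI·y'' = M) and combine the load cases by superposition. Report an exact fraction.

Load 1 — triangular load w₀=7 kN/m (0→w₀ over full span):
  y_1 = (w₀Lx³/12-w₀L²x²/6-w₀x⁵/(120L))/EI = (7·10·4³/12-7·10²·4²/6-7·4⁵/(120·10))/50000 = -7028/234375 m
Load 2 — point force P=6 kN at a=20/3 m (b=L-a=10/3):
  y_2 = -Px²(3a-x)/(6EI)  [x≤a] = -6·4²·(3·(20/3)-4)/(6·50000) = -16/3125 m
Superposition: y = Σ y_i = -8228/234375 m ≈ -0.035106 m

y(4) = -8228/234375 m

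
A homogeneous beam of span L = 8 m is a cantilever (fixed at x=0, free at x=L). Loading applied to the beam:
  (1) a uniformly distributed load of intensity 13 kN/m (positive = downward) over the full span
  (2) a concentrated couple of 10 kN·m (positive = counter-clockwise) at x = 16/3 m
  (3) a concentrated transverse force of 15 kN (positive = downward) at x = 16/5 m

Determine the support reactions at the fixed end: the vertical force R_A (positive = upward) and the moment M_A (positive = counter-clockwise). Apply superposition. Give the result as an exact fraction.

R_A = 119 kN, M_A = 454 kN·m

Load 1 — uniform load w=13 kN/m over full span:
  R_A = wL = 13·8 = 104 kN
  M_A = wL²/2 = 13·8²/2 = 416 kN·m
Load 2 — applied couple M₀=10 kN·m at a=16/3 m (b=L-a=8/3):
  R_A = 0 kN
  M_A = -M₀ = -10 kN·m
Load 3 — point force P=15 kN at a=16/5 m (b=L-a=24/5):
  R_A = P = 15 kN
  M_A = Pa = 15·(16/5) = 48 kN·m
Superposition: R_A = 119 kN, M_A = 454 kN·m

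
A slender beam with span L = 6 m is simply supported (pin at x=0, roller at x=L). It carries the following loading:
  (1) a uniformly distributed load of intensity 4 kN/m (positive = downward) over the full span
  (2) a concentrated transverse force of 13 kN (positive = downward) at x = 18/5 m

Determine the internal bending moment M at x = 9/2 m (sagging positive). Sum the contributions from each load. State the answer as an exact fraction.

M(9/2) = 126/5 kN·m

Load 1 — uniform load w=4 kN/m over full span:
  M_1 = wx(L-x)/2 = 4·(9/2)·(6-(9/2))/2 = 27/2 kN·m
Load 2 — point force P=13 kN at a=18/5 m (b=L-a=12/5):
  M_2 = Pa(L-x)/L  [x>a] = 13·(18/5)·(6-(9/2))/6 = 117/10 kN·m
Superposition: M = Σ M_i = 126/5 kN·m ≈ 25.200000 kN·m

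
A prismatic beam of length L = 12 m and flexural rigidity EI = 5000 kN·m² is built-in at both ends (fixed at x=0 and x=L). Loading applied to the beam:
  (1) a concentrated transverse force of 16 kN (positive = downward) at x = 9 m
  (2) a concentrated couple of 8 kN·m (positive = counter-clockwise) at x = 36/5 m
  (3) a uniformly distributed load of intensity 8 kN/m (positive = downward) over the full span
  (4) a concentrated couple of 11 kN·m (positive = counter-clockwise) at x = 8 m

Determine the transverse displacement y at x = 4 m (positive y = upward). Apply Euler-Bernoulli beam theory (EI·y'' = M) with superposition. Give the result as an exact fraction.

Load 1 — point force P=16 kN at a=9 m (b=L-a=3):
  y_1 = -Pb²x²(3aL-(3a+b)x)/(6L³EI)  [x≤a] = -16·3²·4²·(3·9·12-(3·9+3)·4)/(6·12³·5000) = -17/1875 m
Load 2 — applied couple M₀=8 kN·m at a=36/5 m (b=L-a=24/5):
  y_2 = (R_Ax³/6 - M_Ax²/2)/EI  [x≤a] with R_A=24/25, M_A=64/25 = ((24/25)·4³/6 - (64/25)·4²/2)/5000 = -32/15625 m
Load 3 — uniform load w=8 kN/m over full span:
  y_3 = -wx²(L-x)²/(24EI) = -8·4²·(12-4)²/(24·5000) = -128/1875 m
Load 4 — applied couple M₀=11 kN·m at a=8 m (b=L-a=4):
  y_4 = (R_Ax³/6 - M_Ax²/2)/EI  [x≤a] with R_A=11/9, M_A=11/3 = ((11/9)·4³/6 - (11/3)·4²/2)/5000 = -11/3375 m
Superposition: y = Σ y_i = -34864/421875 m ≈ -0.082641 m

y(4) = -34864/421875 m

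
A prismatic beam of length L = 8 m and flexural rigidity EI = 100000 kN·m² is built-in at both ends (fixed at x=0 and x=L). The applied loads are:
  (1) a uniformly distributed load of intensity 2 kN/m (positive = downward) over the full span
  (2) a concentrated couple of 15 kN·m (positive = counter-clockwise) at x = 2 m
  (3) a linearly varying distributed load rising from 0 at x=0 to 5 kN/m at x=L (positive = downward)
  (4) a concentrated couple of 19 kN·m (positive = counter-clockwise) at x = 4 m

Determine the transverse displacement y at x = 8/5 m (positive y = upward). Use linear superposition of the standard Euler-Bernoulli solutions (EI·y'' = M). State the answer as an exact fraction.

Load 1 — uniform load w=2 kN/m over full span:
  y_1 = -wx²(L-x)²/(24EI) = -2·(8/5)²·(8-(8/5))²/(24·100000) = -512/5859375 m
Load 2 — applied couple M₀=15 kN·m at a=2 m (b=L-a=6):
  y_2 = (R_Ax³/6 - M_Ax²/2)/EI  [x≤a] with R_A=135/64, M_A=-45/16 = ((135/64)·(8/5)³/6 - (-45/16)·(8/5)²/2)/100000 = 63/1250000 m
Load 3 — triangular load w₀=5 kN/m (0→w₀ over full span):
  y_3 = -w₀x²(L-x)²(x+2L)/(120LEI) = -5·(8/5)²·(8-(8/5))²·((8/5)+2·8)/(120·8·100000) = -2816/29296875 m
Load 4 — applied couple M₀=19 kN·m at a=4 m (b=L-a=4):
  y_4 = (R_Ax³/6 - M_Ax²/2)/EI  [x≤a] with R_A=57/16, M_A=19/4 = ((57/16)·(8/5)³/6 - (19/4)·(8/5)²/2)/100000 = -57/1562500 m
Superposition: y = Σ y_i = -26497/156250000 m ≈ -0.000170 m

y(8/5) = -26497/156250000 m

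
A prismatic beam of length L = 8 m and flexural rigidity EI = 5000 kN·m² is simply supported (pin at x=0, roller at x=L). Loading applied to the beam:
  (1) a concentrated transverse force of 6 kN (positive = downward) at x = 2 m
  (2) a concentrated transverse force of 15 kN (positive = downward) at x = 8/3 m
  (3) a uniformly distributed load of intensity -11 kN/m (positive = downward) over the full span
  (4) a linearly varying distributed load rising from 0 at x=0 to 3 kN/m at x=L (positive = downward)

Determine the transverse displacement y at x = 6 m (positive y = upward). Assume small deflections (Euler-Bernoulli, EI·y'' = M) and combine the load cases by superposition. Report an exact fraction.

y(6) = 13087/270000 m

Load 1 — point force P=6 kN at a=2 m (b=L-a=6):
  y_1 = -Pa(L-x)(2Lx-a²-x²)/(6LEI)  [x>a] = -6·2·(8-6)·(2·8·6-2²-6²)/(6·8·5000) = -7/1250 m
Load 2 — point force P=15 kN at a=8/3 m (b=L-a=16/3):
  y_2 = -Pa(L-x)(2Lx-a²-x²)/(6LEI)  [x>a] = -15·(8/3)·(8-6)·(2·8·6-(8/3)²-6²)/(6·8·5000) = -119/6750 m
Load 3 — uniform load w=-11 kN/m over full span:
  y_3 = -wx(L³-2Lx²+x³)/(24EI) = -(-11)·6·(8³-2·8·6²+6³)/(24·5000) = 209/2500 m
Load 4 — triangular load w₀=3 kN/m (0→w₀ over full span):
  y_4 = -w₀x(7L⁴-10L²x²+3x⁴)/(360LEI) = -3·6·(7·8⁴-10·8²·6²+3·6⁴)/(360·8·5000) = -119/10000 m
Superposition: y = Σ y_i = 13087/270000 m ≈ 0.048470 m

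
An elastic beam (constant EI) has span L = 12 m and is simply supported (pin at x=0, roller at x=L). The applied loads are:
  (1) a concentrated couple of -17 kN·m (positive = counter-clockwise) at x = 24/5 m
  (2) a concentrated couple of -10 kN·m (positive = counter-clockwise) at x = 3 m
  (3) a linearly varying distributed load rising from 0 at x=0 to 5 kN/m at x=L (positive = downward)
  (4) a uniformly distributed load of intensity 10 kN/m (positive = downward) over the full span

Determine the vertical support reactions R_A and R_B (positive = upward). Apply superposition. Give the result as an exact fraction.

R_A = 271/4 kN, R_B = 329/4 kN

Load 1 — applied couple M₀=-17 kN·m at a=24/5 m (b=L-a=36/5):
  R_A = M₀/L = (-17)/12 = -17/12 kN
  R_B = -M₀/L = -(-17)/12 = 17/12 kN
Load 2 — applied couple M₀=-10 kN·m at a=3 m (b=L-a=9):
  R_A = M₀/L = (-10)/12 = -5/6 kN
  R_B = -M₀/L = -(-10)/12 = 5/6 kN
Load 3 — triangular load w₀=5 kN/m (0→w₀ over full span):
  R_A = w₀L/6 = 5·12/6 = 10 kN
  R_B = w₀L/3 = 5·12/3 = 20 kN
Load 4 — uniform load w=10 kN/m over full span:
  R_A = wL/2 = 10·12/2 = 60 kN
  R_B = wL/2 = 10·12/2 = 60 kN
Superposition: R_A = 271/4 kN, R_B = 329/4 kN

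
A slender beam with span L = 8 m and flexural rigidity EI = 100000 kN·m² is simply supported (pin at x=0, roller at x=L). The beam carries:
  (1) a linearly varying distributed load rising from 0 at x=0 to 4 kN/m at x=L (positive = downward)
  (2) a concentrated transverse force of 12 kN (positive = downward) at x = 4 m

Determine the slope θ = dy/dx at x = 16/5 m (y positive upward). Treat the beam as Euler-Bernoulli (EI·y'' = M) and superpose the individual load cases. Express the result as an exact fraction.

θ(16/5) = -11243/35156250 rad

Load 1 — triangular load w₀=4 kN/m (0→w₀ over full span):
  θ_1 = -w₀(7L⁴-30L²x²+15x⁴)/(360LEI) = -4·(7·8⁴-30·8²·(16/5)²+15·(16/5)⁴)/(360·8·100000) = -2584/17578125 rad
Load 2 — point force P=12 kN at a=4 m (b=L-a=4):
  θ_2 = -Pb(L²-b²-3x²)/(6LEI)  [x≤a] = -12·4·(8²-4²-3·(16/5)²)/(6·8·100000) = -27/156250 rad
Superposition: θ = Σ θ_i = -11243/35156250 rad ≈ -0.000320 rad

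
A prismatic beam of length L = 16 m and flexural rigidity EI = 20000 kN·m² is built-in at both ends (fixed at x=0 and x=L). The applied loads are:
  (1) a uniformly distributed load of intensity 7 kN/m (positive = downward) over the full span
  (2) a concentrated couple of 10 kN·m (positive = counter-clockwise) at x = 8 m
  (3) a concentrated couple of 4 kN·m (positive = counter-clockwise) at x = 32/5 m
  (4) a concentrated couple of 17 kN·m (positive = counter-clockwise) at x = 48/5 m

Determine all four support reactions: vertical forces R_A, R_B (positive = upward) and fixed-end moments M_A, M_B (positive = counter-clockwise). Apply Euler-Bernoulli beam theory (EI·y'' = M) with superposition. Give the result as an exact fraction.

Load 1 — uniform load w=7 kN/m over full span:
  R_A = wL/2 = 7·16/2 = 56 kN
  M_A = wL²/12 = 7·16²/12 = 448/3 kN·m
  R_B = wL/2 = 7·16/2 = 56 kN
  M_B = -wL²/12 = -7·16²/12 = -448/3 kN·m
Load 2 — applied couple M₀=10 kN·m at a=8 m (b=L-a=8):
  R_A = 6M₀ab/L³ = 6·10·8·8/16³ = 15/16 kN
  M_A = M₀b(2a-b)/L² = 10·8·(2·8-8)/16² = 5/2 kN·m
  R_B = -6M₀ab/L³ = -6·10·8·8/16³ = -15/16 kN
  M_B = M₀a(2b-a)/L² = 10·8·(2·8-8)/16² = 5/2 kN·m
Load 3 — applied couple M₀=4 kN·m at a=32/5 m (b=L-a=48/5):
  R_A = 6M₀ab/L³ = 6·4·(32/5)·(48/5)/16³ = 9/25 kN
  M_A = M₀b(2a-b)/L² = 4·(48/5)·(2·(32/5)-(48/5))/16² = 12/25 kN·m
  R_B = -6M₀ab/L³ = -6·4·(32/5)·(48/5)/16³ = -9/25 kN
  M_B = M₀a(2b-a)/L² = 4·(32/5)·(2·(48/5)-(32/5))/16² = 32/25 kN·m
Load 4 — applied couple M₀=17 kN·m at a=48/5 m (b=L-a=32/5):
  R_A = 6M₀ab/L³ = 6·17·(48/5)·(32/5)/16³ = 153/100 kN
  M_A = M₀b(2a-b)/L² = 17·(32/5)·(2·(48/5)-(32/5))/16² = 136/25 kN·m
  R_B = -6M₀ab/L³ = -6·17·(48/5)·(32/5)/16³ = -153/100 kN
  M_B = M₀a(2b-a)/L² = 17·(48/5)·(2·(32/5)-(48/5))/16² = 51/25 kN·m
Superposition: R_A = 23531/400 kN, M_A = 23663/150 kN·m, R_B = 21269/400 kN, M_B = -21527/150 kN·m

R_A = 23531/400 kN, M_A = 23663/150 kN·m, R_B = 21269/400 kN, M_B = -21527/150 kN·m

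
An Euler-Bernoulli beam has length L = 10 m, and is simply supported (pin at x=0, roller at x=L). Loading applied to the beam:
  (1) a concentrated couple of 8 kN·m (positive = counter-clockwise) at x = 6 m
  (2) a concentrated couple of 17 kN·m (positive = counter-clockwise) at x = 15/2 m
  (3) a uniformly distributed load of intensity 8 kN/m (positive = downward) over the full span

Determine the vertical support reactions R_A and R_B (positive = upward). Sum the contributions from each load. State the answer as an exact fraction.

Load 1 — applied couple M₀=8 kN·m at a=6 m (b=L-a=4):
  R_A = M₀/L = 8/10 = 4/5 kN
  R_B = -M₀/L = -8/10 = -4/5 kN
Load 2 — applied couple M₀=17 kN·m at a=15/2 m (b=L-a=5/2):
  R_A = M₀/L = 17/10 kN
  R_B = -M₀/L = -17/10 kN
Load 3 — uniform load w=8 kN/m over full span:
  R_A = wL/2 = 8·10/2 = 40 kN
  R_B = wL/2 = 8·10/2 = 40 kN
Superposition: R_A = 85/2 kN, R_B = 75/2 kN

R_A = 85/2 kN, R_B = 75/2 kN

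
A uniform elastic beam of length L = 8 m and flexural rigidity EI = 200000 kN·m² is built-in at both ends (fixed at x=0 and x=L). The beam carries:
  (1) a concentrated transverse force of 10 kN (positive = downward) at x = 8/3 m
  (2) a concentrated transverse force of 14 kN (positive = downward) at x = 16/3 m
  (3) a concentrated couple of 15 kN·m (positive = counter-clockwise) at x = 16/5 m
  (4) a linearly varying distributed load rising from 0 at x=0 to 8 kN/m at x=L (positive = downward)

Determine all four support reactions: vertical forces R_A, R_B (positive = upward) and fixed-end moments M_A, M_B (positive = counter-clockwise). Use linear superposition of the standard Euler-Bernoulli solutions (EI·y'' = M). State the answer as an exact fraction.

R_A = 6301/270 kN, M_A = 5267/135 kN·m, R_B = 8819/270 kN, M_B = -5848/135 kN·m

Load 1 — point force P=10 kN at a=8/3 m (b=L-a=16/3):
  R_A = Pb²(3a+b)/L³ = 10·(16/3)²·(3·(8/3)+(16/3))/8³ = 200/27 kN
  M_A = Pab²/L² = 10·(8/3)·(16/3)²/8² = 320/27 kN·m
  R_B = Pa²(a+3b)/L³ = 10·(8/3)²·((8/3)+3·(16/3))/8³ = 70/27 kN
  M_B = -Pa²b/L² = -10·(8/3)²·(16/3)/8² = -160/27 kN·m
Load 2 — point force P=14 kN at a=16/3 m (b=L-a=8/3):
  R_A = Pb²(3a+b)/L³ = 14·(8/3)²·(3·(16/3)+(8/3))/8³ = 98/27 kN
  M_A = Pab²/L² = 14·(16/3)·(8/3)²/8² = 224/27 kN·m
  R_B = Pa²(a+3b)/L³ = 14·(16/3)²·((16/3)+3·(8/3))/8³ = 280/27 kN
  M_B = -Pa²b/L² = -14·(16/3)²·(8/3)/8² = -448/27 kN·m
Load 3 — applied couple M₀=15 kN·m at a=16/5 m (b=L-a=24/5):
  R_A = 6M₀ab/L³ = 6·15·(16/5)·(24/5)/8³ = 27/10 kN
  M_A = M₀b(2a-b)/L² = 15·(24/5)·(2·(16/5)-(24/5))/8² = 9/5 kN·m
  R_B = -6M₀ab/L³ = -6·15·(16/5)·(24/5)/8³ = -27/10 kN
  M_B = M₀a(2b-a)/L² = 15·(16/5)·(2·(24/5)-(16/5))/8² = 24/5 kN·m
Load 4 — triangular load w₀=8 kN/m (0→w₀ over full span):
  R_A = 3w₀L/20 = 3·8·8/20 = 48/5 kN
  M_A = w₀L²/30 = 8·8²/30 = 256/15 kN·m
  R_B = 7w₀L/20 = 7·8·8/20 = 112/5 kN
  M_B = -w₀L²/20 = -8·8²/20 = -128/5 kN·m
Superposition: R_A = 6301/270 kN, M_A = 5267/135 kN·m, R_B = 8819/270 kN, M_B = -5848/135 kN·m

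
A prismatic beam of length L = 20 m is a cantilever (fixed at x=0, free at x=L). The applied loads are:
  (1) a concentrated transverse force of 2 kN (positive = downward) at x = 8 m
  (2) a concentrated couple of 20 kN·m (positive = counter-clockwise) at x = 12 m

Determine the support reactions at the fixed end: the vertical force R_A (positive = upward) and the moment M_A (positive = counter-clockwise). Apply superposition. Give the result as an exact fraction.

R_A = 2 kN, M_A = -4 kN·m

Load 1 — point force P=2 kN at a=8 m (b=L-a=12):
  R_A = P = 2 kN
  M_A = Pa = 2·8 = 16 kN·m
Load 2 — applied couple M₀=20 kN·m at a=12 m (b=L-a=8):
  R_A = 0 kN
  M_A = -M₀ = -20 kN·m
Superposition: R_A = 2 kN, M_A = -4 kN·m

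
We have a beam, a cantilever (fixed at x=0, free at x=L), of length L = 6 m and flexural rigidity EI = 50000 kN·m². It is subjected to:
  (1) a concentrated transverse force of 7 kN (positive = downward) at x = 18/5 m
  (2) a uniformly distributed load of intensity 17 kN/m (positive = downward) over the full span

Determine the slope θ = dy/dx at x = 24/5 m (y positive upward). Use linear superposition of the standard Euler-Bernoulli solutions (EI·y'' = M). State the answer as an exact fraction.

θ(24/5) = -40779/3125000 rad

Load 1 — point force P=7 kN at a=18/5 m (b=L-a=12/5):
  θ_1 = -Pa²/(2EI)  [x>a] = -7·(18/5)²/(2·50000) = -567/625000 rad
Load 2 — uniform load w=17 kN/m over full span:
  θ_2 = -wx(x²-3Lx+3L²)/(6EI) = -17·(24/5)·((24/5)²-3·6·(24/5)+3·6²)/(6·50000) = -4743/390625 rad
Superposition: θ = Σ θ_i = -40779/3125000 rad ≈ -0.013049 rad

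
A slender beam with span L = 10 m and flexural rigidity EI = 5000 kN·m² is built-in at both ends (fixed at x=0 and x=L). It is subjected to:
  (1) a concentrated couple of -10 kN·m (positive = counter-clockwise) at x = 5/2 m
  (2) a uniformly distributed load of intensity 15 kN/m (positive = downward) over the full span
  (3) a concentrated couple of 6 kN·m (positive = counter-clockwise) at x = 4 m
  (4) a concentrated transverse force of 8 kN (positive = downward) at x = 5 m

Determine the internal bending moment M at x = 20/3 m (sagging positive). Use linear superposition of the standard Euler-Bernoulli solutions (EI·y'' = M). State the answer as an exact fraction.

Load 1 — applied couple M₀=-10 kN·m at a=5/2 m (b=L-a=15/2):
  M_1 = R_Ax - M_A - M₀  [x>a] with R_A=-9/8, M_A=15/8 = (-9/8)·(20/3) - (15/8) - (-10) = 5/8 kN·m
Load 2 — uniform load w=15 kN/m over full span:
  M_2 = wLx/2 - wL²/12 - wx²/2 = 15·10·(20/3)/2 - 15·10²/12 - 15·(20/3)²/2 = 125/3 kN·m
Load 3 — applied couple M₀=6 kN·m at a=4 m (b=L-a=6):
  M_3 = R_Ax - M_A - M₀  [x>a] with R_A=108/125, M_A=18/25 = (108/125)·(20/3) - (18/25) - 6 = -24/25 kN·m
Load 4 — point force P=8 kN at a=5 m (b=L-a=5):
  M_4 = Pa²(a+3b)(L-x)/L³ - Pa²b/L²  [x>a] = 8·5²·(5+3·5)·(10-(20/3))/10³ - 8·5²·5/10² = 10/3 kN·m
Superposition: M = Σ M_i = 8933/200 kN·m ≈ 44.665000 kN·m

M(20/3) = 8933/200 kN·m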